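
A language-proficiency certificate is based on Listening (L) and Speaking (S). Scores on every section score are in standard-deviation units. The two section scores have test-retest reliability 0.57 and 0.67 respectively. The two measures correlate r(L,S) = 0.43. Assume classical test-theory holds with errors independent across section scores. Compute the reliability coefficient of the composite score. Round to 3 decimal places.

0.734

Var(L+S) = 2 + 2·[0.43] = 2 + 0.86 = 2.86.
With uncorrelated errors the cross-covariances are all true-score covariance, so they carry over unchanged; only the diagonal terms shrink to ρᵢσᵢ².
True-score variance = [0.57 + 0.67] + 0.86 = 1.24 + 0.86 = 2.1.
Reliability = 2.1 / 2.86 = 0.734.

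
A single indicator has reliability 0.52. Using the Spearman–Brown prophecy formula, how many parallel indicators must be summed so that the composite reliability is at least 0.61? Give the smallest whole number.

2

k ≥ ρ*(1−ρ₁)/(ρ₁(1−ρ*)) = 0.61·0.48 / (0.52·0.39) = 1.444.
Smallest integer k = 2.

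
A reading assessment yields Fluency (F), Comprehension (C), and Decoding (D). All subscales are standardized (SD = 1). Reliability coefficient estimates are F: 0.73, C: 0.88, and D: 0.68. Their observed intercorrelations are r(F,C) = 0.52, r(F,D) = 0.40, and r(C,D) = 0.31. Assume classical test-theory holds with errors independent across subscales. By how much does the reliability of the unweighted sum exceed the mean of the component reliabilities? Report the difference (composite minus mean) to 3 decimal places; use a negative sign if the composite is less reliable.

0.107

Var(sum) = 3 + 2.46 = 5.46; true-score variance = 2.29 + 2.46 = 4.75; composite reliability = 0.8700.
Mean component reliability = 0.7633.
Difference = 0.8700 − 0.7633 = 0.107.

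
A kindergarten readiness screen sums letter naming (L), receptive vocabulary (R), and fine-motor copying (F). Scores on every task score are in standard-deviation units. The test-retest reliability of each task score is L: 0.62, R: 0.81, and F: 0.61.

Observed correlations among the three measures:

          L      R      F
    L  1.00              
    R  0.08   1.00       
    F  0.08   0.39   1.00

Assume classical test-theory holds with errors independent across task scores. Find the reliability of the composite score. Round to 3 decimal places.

0.766

Var(L+R+F) = 3 + 2·[0.08 + 0.08 + 0.39] = 3 + 1.1 = 4.1.
With uncorrelated errors the cross-covariances are all true-score covariance, so they carry over unchanged; only the diagonal terms shrink to ρᵢσᵢ².
True-score variance = [0.62 + 0.81 + 0.61] + 1.1 = 2.04 + 1.1 = 3.14.
Reliability = 3.14 / 4.1 = 0.766.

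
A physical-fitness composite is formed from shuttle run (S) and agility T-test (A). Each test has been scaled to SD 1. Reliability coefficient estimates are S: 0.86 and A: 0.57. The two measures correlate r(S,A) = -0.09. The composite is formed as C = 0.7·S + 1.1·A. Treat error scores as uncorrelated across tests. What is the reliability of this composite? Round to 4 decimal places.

0.6228

Var(C) = 0.7² + 1.1² + 2·[0.77·(-0.09)] = 1.7 − 0.1386 = 1.5614.
Under uncorrelated errors the observed covariances equal the true-score covariances, so only the own-variance terms attenuate.
True-score variance = [0.7²·0.86 + 1.1²·0.57] − 0.1386 = 1.1111 − 0.1386 = 0.9725.
Reliability = 0.9725 / 1.5614 = 0.6228.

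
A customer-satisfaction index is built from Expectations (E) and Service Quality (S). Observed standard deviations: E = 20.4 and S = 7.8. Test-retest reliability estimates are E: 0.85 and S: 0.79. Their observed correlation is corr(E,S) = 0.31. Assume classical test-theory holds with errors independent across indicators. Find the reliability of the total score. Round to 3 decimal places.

Var(E+S) = 20.4² + 7.8² + 2·[20.4·7.8·0.31] = 477 + 98.6544 = 575.654.
With uncorrelated errors the cross-covariances are all true-score covariance, so they carry over unchanged; only the diagonal terms shrink to ρᵢσᵢ².
True-score variance = [20.4²·0.85 + 7.8²·0.79] + 98.6544 = 401.8 + 98.6544 = 500.454.
Reliability = 500.454 / 575.654 = 0.869.

0.869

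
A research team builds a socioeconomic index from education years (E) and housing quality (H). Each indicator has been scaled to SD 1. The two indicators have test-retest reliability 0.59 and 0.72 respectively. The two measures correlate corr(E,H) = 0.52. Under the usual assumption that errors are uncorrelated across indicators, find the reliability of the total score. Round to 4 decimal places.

Var(E+H) = 2 + 2·[0.52] = 2 + 1.04 = 3.04.
Under uncorrelated errors the observed covariances equal the true-score covariances, so only the own-variance terms attenuate.
True-score variance = [0.59 + 0.72] + 1.04 = 1.31 + 1.04 = 2.35.
Reliability = 2.35 / 3.04 = 0.7730.

0.7730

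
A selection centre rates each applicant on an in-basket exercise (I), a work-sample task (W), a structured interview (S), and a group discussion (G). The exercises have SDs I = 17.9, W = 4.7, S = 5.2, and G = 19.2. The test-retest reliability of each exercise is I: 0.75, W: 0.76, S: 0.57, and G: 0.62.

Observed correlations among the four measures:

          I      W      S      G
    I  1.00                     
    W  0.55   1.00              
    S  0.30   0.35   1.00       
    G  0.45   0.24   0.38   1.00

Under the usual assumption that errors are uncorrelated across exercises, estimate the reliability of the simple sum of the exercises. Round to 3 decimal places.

Var(I+W+S+G) = 17.9² + 4.7² + 5.2² + 19.2² + 2·[17.9·4.7·0.55 + 17.9·5.2·0.30 + 17.9·19.2·0.45 + 4.7·5.2·0.35 + 4.7·19.2·0.24 + 5.2·19.2·0.38] = 738.18 + 594.005 = 1332.18.
Under uncorrelated errors the observed covariances equal the true-score covariances, so only the own-variance terms attenuate.
True-score variance = [17.9²·0.75 + 4.7²·0.76 + 5.2²·0.57 + 19.2²·0.62] + 594.005 = 501.065 + 594.005 = 1095.07.
Reliability = 1095.07 / 1332.18 = 0.822.

0.822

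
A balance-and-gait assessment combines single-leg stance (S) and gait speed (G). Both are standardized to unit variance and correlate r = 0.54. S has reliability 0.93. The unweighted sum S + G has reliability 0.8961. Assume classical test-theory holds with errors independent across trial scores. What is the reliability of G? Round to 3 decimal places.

0.750

Var(S+G) = 2 + 2·0.54 = 3.080.
True-score variance = ρ_S + ρ_G + 2·0.54, so 0.8961 = (0.93 + ρ_G + 1.08) / 3.080.
ρ_G = 0.8961·3.080 − 0.93 − 1.08 = 0.750.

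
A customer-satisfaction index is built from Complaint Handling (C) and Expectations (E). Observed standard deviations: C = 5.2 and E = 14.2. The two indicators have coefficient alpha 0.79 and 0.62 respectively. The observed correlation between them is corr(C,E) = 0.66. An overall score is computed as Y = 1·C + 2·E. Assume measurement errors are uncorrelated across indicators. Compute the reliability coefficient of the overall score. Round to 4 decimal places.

0.6965

Var(Y) = 5.2² + 2²·14.2² + 2·[2·5.2·14.2·0.66] = 833.6 + 194.938 = 1028.54.
With uncorrelated errors the cross-covariances are all true-score covariance, so they carry over unchanged; only the diagonal terms shrink to ρᵢσᵢ².
True-score variance = [5.2²·0.79 + 2²·14.2²·0.62] + 194.938 = 521.429 + 194.938 = 716.366.
Reliability = 716.366 / 1028.54 = 0.6965.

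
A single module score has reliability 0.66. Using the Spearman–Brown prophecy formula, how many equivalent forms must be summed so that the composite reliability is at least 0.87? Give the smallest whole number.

k ≥ ρ*(1−ρ₁)/(ρ₁(1−ρ*)) = 0.87·0.34 / (0.66·0.13) = 3.448.
Smallest integer k = 4.

4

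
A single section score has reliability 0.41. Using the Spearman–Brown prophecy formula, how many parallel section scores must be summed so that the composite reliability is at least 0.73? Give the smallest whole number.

k ≥ ρ*(1−ρ₁)/(ρ₁(1−ρ*)) = 0.73·0.59 / (0.41·0.27) = 3.891.
Smallest integer k = 4.

4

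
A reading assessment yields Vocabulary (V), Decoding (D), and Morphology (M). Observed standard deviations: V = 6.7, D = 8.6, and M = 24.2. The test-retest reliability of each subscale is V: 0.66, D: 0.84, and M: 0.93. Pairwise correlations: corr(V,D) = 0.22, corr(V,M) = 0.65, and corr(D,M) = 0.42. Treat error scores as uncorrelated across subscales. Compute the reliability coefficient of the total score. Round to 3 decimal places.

Var(V+D+M) = 6.7² + 8.6² + 24.2² + 2·[6.7·8.6·0.22 + 6.7·24.2·0.65 + 8.6·24.2·0.42] = 704.49 + 410.956 = 1115.45.
Because errors are independent across components, Cov(Tᵢ,Tⱼ) = Cov(Xᵢ,Xⱼ); the off-diagonal part of the true-score variance is the same as above.
True-score variance = [6.7²·0.66 + 8.6²·0.84 + 24.2²·0.93] + 410.956 = 636.399 + 410.956 = 1047.35.
Reliability = 1047.35 / 1115.45 = 0.939.

0.939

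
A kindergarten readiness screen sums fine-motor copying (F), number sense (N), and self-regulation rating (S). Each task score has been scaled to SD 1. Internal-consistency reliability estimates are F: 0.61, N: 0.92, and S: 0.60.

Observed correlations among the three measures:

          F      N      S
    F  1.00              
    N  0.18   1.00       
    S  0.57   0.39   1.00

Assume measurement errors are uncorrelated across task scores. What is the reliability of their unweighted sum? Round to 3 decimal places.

Var(F+N+S) = 3 + 2·[0.18 + 0.57 + 0.39] = 3 + 2.28 = 5.28.
With uncorrelated errors the cross-covariances are all true-score covariance, so they carry over unchanged; only the diagonal terms shrink to ρᵢσᵢ².
True-score variance = [0.61 + 0.92 + 0.60] + 2.28 = 2.13 + 2.28 = 4.41.
Reliability = 4.41 / 5.28 = 0.835.

0.835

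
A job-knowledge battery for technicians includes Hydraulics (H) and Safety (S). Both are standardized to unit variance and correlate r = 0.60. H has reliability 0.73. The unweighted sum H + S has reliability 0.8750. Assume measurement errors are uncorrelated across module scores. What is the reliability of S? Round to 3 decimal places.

0.870

Var(H+S) = 2 + 2·0.60 = 3.200.
True-score variance = ρ_H + ρ_S + 2·0.60, so 0.8750 = (0.73 + ρ_S + 1.20) / 3.200.
ρ_S = 0.8750·3.200 − 0.73 − 1.20 = 0.870.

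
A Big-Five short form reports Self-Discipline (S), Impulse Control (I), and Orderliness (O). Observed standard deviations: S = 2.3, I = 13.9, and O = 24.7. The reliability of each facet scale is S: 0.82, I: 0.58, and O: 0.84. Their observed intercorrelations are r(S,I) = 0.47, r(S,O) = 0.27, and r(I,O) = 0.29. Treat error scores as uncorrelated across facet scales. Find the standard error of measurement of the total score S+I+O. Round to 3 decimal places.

13.406

Var(total) = 808.59 + 259.861 = 1068.45.
True-score variance = 628.875 + 259.861 = 888.736, so reliability = 0.8318.
Error variance = 1068.45 − 888.736 = 179.715; SEM = √179.715 = 13.406.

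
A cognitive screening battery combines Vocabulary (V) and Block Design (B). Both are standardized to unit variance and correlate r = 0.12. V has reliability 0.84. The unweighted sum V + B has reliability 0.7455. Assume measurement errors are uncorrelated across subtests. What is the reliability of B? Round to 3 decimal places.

0.590

Var(V+B) = 2 + 2·0.12 = 2.240.
True-score variance = ρ_V + ρ_B + 2·0.12, so 0.7455 = (0.84 + ρ_B + 0.24) / 2.240.
ρ_B = 0.7455·2.240 − 0.84 − 0.24 = 0.590.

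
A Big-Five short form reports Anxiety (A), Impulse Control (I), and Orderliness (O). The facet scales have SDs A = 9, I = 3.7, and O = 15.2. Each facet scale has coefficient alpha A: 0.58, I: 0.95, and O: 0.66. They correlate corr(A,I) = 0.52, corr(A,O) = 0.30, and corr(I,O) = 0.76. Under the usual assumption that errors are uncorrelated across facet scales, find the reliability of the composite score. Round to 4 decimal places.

Var(A+I+O) = 9² + 3.7² + 15.2² + 2·[9·3.7·0.52 + 9·15.2·0.30 + 3.7·15.2·0.76] = 325.73 + 202.197 = 527.927.
Under uncorrelated errors the observed covariances equal the true-score covariances, so only the own-variance terms attenuate.
True-score variance = [9²·0.58 + 3.7²·0.95 + 15.2²·0.66] + 202.197 = 212.472 + 202.197 = 414.669.
Reliability = 414.669 / 527.927 = 0.7855.

0.7855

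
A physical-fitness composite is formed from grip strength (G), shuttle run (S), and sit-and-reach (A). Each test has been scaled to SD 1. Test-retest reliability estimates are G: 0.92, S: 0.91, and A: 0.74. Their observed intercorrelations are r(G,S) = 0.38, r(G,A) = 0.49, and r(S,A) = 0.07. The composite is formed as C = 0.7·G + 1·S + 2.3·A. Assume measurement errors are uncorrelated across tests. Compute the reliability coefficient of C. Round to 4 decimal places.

0.8367

Var(C) = 0.7² + 1 + 2.3² + 2·[0.7·0.38 + 1.61·0.49 + 2.3·0.07] = 6.78 + 2.4318 = 9.2118.
With uncorrelated errors the cross-covariances are all true-score covariance, so they carry over unchanged; only the diagonal terms shrink to ρᵢσᵢ².
True-score variance = [0.7²·0.92 + 0.91 + 2.3²·0.74] + 2.4318 = 5.2754 + 2.4318 = 7.7072.
Reliability = 7.7072 / 9.2118 = 0.8367.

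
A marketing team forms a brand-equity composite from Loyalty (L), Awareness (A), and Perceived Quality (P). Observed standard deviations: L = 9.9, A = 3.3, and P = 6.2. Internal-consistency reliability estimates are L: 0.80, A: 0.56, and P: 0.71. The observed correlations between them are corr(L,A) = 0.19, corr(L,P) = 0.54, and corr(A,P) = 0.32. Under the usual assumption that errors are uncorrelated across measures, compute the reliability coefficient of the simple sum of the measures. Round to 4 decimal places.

0.8514

Var(L+A+P) = 9.9² + 3.3² + 6.2² + 2·[9.9·3.3·0.19 + 9.9·6.2·0.54 + 3.3·6.2·0.32] = 147.34 + 91.7994 = 239.139.
With uncorrelated errors the cross-covariances are all true-score covariance, so they carry over unchanged; only the diagonal terms shrink to ρᵢσᵢ².
True-score variance = [9.9²·0.80 + 3.3²·0.56 + 6.2²·0.71] + 91.7994 = 111.799 + 91.7994 = 203.598.
Reliability = 203.598 / 239.139 = 0.8514.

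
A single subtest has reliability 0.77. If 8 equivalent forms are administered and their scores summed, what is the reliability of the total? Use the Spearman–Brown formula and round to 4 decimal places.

0.9640

ρ_k = kρ / (1 + (k−1)ρ) = 8·0.77 / (1 + 7·0.77) = 6.160 / 6.390 = 0.9640.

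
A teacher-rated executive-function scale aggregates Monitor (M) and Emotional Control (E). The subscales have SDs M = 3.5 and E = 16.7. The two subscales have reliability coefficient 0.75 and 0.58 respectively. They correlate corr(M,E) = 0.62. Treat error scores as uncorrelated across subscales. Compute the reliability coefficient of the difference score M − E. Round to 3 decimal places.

0.450

Var(M−E) = 3.5² + 16.7² − 2·3.5·16.7·0.62 = 291.14 − 72.478 = 218.662.
Because errors are independent across components, Cov(Tᵢ,Tⱼ) = Cov(Xᵢ,Xⱼ); the off-diagonal part of the true-score variance is the same as above.
True-score variance = [3.5²·0.75 + 16.7²·0.58] − 72.478 = 170.944 − 72.478 = 98.4657.
Reliability = 98.4657 / 218.662 = 0.450.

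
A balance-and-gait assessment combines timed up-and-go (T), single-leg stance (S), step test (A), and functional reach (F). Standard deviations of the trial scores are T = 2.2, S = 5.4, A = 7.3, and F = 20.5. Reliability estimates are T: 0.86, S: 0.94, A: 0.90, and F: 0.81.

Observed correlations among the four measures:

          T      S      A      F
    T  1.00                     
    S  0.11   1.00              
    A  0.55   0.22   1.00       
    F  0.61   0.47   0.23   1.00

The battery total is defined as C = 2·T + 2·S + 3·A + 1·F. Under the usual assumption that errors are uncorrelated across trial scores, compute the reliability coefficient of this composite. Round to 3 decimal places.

0.923

Var(C) = 2²·2.2² + 2²·5.4² + 3²·7.3² + 20.5² + 2·[4·2.2·5.4·0.11 + 6·2.2·7.3·0.55 + 2·2.2·20.5·0.61 + 6·5.4·7.3·0.22 + 2·5.4·20.5·0.47 + 3·7.3·20.5·0.23] = 1035.86 + 745.196 = 1781.06.
With uncorrelated errors the cross-covariances are all true-score covariance, so they carry over unchanged; only the diagonal terms shrink to ρᵢσᵢ².
True-score variance = [2²·2.2²·0.86 + 2²·5.4²·0.94 + 3²·7.3²·0.90 + 20.5²·0.81] + 745.196 = 898.343 + 745.196 = 1643.54.
Reliability = 1643.54 / 1781.06 = 0.923.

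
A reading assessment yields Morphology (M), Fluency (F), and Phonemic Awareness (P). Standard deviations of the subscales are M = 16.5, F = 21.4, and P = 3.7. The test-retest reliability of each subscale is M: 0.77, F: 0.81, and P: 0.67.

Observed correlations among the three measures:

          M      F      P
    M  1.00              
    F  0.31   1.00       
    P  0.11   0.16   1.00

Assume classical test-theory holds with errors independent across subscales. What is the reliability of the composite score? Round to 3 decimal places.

0.846

Var(M+F+P) = 16.5² + 21.4² + 3.7² + 2·[16.5·21.4·0.31 + 16.5·3.7·0.11 + 21.4·3.7·0.16] = 743.9 + 257.691 = 1001.59.
With uncorrelated errors the cross-covariances are all true-score covariance, so they carry over unchanged; only the diagonal terms shrink to ρᵢσᵢ².
True-score variance = [16.5²·0.77 + 21.4²·0.81 + 3.7²·0.67] + 257.691 = 589.752 + 257.691 = 847.443.
Reliability = 847.443 / 1001.59 = 0.846.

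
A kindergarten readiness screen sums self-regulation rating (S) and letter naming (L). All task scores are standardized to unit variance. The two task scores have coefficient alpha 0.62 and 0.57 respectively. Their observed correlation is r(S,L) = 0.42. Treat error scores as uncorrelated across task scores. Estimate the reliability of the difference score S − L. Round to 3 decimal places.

0.302

Var(S−L) = 1 + 1 − 2·0.42 = 2 − 0.84 = 1.16.
Under uncorrelated errors the observed covariances equal the true-score covariances, so only the own-variance terms attenuate.
True-score variance = [0.62 + 0.57] − 0.84 = 1.19 − 0.84 = 0.35.
Reliability = 0.35 / 1.16 = 0.302.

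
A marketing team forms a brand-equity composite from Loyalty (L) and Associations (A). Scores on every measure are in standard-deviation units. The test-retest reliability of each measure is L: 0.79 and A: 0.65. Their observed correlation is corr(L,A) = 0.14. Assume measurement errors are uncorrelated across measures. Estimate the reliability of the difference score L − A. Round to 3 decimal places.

Var(L−A) = 1 + 1 − 2·0.14 = 2 − 0.28 = 1.72.
With uncorrelated errors the cross-covariances are all true-score covariance, so they carry over unchanged; only the diagonal terms shrink to ρᵢσᵢ².
True-score variance = [0.79 + 0.65] − 0.28 = 1.44 − 0.28 = 1.16.
Reliability = 1.16 / 1.72 = 0.674.

0.674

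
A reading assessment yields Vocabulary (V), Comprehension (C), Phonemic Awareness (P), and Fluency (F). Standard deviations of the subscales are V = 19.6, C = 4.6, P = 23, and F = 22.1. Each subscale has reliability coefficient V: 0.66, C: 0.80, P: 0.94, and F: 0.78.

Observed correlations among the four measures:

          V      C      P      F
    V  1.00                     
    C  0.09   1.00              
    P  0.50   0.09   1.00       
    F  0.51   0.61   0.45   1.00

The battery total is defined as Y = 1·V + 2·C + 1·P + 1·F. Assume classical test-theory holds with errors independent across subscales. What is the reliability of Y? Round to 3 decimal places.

Var(Y) = 19.6² + 2²·4.6² + 23² + 22.1² + 2·[2·19.6·4.6·0.09 + 19.6·23·0.50 + 19.6·22.1·0.51 + 2·4.6·23·0.09 + 2·4.6·22.1·0.61 + 23·22.1·0.45] = 1486.21 + 1668.69 = 3154.9.
With uncorrelated errors the cross-covariances are all true-score covariance, so they carry over unchanged; only the diagonal terms shrink to ρᵢσᵢ².
True-score variance = [19.6²·0.66 + 2²·4.6²·0.80 + 23²·0.94 + 22.1²·0.78] + 1668.69 = 1199.48 + 1668.69 = 2868.17.
Reliability = 2868.17 / 3154.9 = 0.909.

0.909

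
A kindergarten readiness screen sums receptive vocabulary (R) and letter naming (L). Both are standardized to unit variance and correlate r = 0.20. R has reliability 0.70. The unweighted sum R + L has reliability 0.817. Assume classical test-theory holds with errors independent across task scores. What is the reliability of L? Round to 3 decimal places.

Var(R+L) = 2 + 2·0.20 = 2.400.
True-score variance = ρ_R + ρ_L + 2·0.20, so 0.817 = (0.70 + ρ_L + 0.40) / 2.400.
ρ_L = 0.817·2.400 − 0.70 − 0.40 = 0.861.

0.861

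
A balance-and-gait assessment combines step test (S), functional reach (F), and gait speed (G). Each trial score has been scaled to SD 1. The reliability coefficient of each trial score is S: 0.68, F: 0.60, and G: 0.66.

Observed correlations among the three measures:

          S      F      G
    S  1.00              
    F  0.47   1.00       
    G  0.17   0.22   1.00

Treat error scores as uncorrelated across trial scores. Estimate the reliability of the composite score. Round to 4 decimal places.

Var(S+F+G) = 3 + 2·[0.47 + 0.17 + 0.22] = 3 + 1.72 = 4.72.
Under uncorrelated errors the observed covariances equal the true-score covariances, so only the own-variance terms attenuate.
True-score variance = [0.68 + 0.60 + 0.66] + 1.72 = 1.94 + 1.72 = 3.66.
Reliability = 3.66 / 4.72 = 0.7754.

0.7754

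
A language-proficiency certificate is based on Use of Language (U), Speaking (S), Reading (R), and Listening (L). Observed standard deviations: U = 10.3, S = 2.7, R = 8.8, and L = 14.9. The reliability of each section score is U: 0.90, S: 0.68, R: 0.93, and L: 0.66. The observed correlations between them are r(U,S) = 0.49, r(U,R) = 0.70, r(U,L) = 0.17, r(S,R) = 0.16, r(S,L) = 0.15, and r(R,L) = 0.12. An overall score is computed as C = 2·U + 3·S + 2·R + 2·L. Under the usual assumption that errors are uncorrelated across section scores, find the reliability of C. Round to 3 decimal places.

Var(C) = 2²·10.3² + 3²·2.7² + 2²·8.8² + 2²·14.9² + 2·[6·10.3·2.7·0.49 + 4·10.3·8.8·0.70 + 4·10.3·14.9·0.17 + 6·2.7·8.8·0.16 + 6·2.7·14.9·0.15 + 4·8.8·14.9·0.12] = 1687.77 + 1123.73 = 2811.5.
Under uncorrelated errors the observed covariances equal the true-score covariances, so only the own-variance terms attenuate.
True-score variance = [2²·10.3²·0.90 + 3²·2.7²·0.68 + 2²·8.8²·0.93 + 2²·14.9²·0.66] + 1123.73 = 1300.72 + 1123.73 = 2424.46.
Reliability = 2424.46 / 2811.5 = 0.862.

0.862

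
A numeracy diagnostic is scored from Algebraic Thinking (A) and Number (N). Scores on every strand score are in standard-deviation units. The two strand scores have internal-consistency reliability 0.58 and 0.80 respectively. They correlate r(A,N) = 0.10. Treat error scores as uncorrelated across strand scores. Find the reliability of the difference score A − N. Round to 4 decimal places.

0.6556

Var(A−N) = 1 + 1 − 2·0.10 = 2 − 0.2 = 1.8.
Under uncorrelated errors the observed covariances equal the true-score covariances, so only the own-variance terms attenuate.
True-score variance = [0.58 + 0.80] − 0.2 = 1.38 − 0.2 = 1.18.
Reliability = 1.18 / 1.8 = 0.6556.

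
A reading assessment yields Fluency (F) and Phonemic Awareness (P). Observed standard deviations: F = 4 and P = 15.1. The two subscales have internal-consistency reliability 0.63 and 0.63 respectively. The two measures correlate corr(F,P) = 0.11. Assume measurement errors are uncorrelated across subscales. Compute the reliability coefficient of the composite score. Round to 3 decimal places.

Var(F+P) = 4² + 15.1² + 2·[4·15.1·0.11] = 244.01 + 13.288 = 257.298.
With uncorrelated errors the cross-covariances are all true-score covariance, so they carry over unchanged; only the diagonal terms shrink to ρᵢσᵢ².
True-score variance = [4²·0.63 + 15.1²·0.63] + 13.288 = 153.726 + 13.288 = 167.014.
Reliability = 167.014 / 257.298 = 0.649.

0.649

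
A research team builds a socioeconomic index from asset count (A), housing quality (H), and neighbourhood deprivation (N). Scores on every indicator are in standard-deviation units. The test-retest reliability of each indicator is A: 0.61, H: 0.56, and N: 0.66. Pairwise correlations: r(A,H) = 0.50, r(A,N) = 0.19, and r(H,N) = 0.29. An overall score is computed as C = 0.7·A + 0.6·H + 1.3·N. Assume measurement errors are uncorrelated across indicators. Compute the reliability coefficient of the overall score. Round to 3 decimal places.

0.754

Var(C) = 0.7² + 0.6² + 1.3² + 2·[0.42·0.50 + 0.91·0.19 + 0.78·0.29] = 2.54 + 1.2182 = 3.7582.
Under uncorrelated errors the observed covariances equal the true-score covariances, so only the own-variance terms attenuate.
True-score variance = [0.7²·0.61 + 0.6²·0.56 + 1.3²·0.66] + 1.2182 = 1.6159 + 1.2182 = 2.8341.
Reliability = 2.8341 / 3.7582 = 0.754.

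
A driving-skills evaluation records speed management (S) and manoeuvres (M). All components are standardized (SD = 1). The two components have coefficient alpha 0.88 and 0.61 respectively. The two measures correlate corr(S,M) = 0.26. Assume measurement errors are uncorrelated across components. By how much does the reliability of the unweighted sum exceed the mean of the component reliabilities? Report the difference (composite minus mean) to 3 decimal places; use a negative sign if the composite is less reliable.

Var(sum) = 2 + 0.52 = 2.52; true-score variance = 1.49 + 0.52 = 2.01; composite reliability = 0.7976.
Mean component reliability = 0.7450.
Difference = 0.7976 − 0.7450 = 0.053.

0.053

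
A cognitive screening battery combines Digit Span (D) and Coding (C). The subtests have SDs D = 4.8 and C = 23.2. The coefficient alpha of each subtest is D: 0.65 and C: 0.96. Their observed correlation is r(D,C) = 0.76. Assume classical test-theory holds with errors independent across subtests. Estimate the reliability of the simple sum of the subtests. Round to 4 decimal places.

0.9595

Var(D+C) = 4.8² + 23.2² + 2·[4.8·23.2·0.76] = 561.28 + 169.267 = 730.547.
Because errors are independent across components, Cov(Tᵢ,Tⱼ) = Cov(Xᵢ,Xⱼ); the off-diagonal part of the true-score variance is the same as above.
True-score variance = [4.8²·0.65 + 23.2²·0.96] + 169.267 = 531.686 + 169.267 = 700.954.
Reliability = 700.954 / 730.547 = 0.9595.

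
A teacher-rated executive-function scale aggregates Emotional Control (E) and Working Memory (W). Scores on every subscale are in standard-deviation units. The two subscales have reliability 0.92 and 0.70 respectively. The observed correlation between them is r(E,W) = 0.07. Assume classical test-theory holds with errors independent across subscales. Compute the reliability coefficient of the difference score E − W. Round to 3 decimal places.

Var(E−W) = 1 + 1 − 2·0.07 = 2 − 0.14 = 1.86.
With uncorrelated errors the cross-covariances are all true-score covariance, so they carry over unchanged; only the diagonal terms shrink to ρᵢσᵢ².
True-score variance = [0.92 + 0.70] − 0.14 = 1.62 − 0.14 = 1.48.
Reliability = 1.48 / 1.86 = 0.796.

0.796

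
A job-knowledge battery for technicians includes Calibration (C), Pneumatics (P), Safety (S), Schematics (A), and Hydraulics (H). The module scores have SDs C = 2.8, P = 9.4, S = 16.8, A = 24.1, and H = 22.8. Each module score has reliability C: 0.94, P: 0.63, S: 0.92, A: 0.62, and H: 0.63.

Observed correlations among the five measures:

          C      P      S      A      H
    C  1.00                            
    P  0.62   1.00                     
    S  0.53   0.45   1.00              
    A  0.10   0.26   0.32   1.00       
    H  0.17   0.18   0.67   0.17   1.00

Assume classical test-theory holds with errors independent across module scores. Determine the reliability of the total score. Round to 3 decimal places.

Var(C+P+S+A+H) = 2.8² + 9.4² + 16.8² + 24.1² + 22.8² + 2·[2.8·9.4·0.62 + 2.8·16.8·0.53 + 2.8·24.1·0.10 + 2.8·22.8·0.17 + 9.4·16.8·0.45 + 9.4·24.1·0.26 + 9.4·22.8·0.18 + 16.8·24.1·0.32 + 16.8·22.8·0.67 + 24.1·22.8·0.17] = 1479.09 + 1414 = 2893.09.
Because errors are independent across components, Cov(Tᵢ,Tⱼ) = Cov(Xᵢ,Xⱼ); the off-diagonal part of the true-score variance is the same as above.
True-score variance = [2.8²·0.94 + 9.4²·0.63 + 16.8²·0.92 + 24.1²·0.62 + 22.8²·0.63] + 1414 = 1010.3 + 1414 = 2424.3.
Reliability = 2424.3 / 2893.09 = 0.838.

0.838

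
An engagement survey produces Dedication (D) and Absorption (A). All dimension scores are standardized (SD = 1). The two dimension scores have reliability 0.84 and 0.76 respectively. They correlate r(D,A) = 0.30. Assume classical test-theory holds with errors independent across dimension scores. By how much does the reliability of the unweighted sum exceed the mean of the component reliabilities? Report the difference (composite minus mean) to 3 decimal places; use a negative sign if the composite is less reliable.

Var(sum) = 2 + 0.6 = 2.6; true-score variance = 1.6 + 0.6 = 2.2; composite reliability = 0.8462.
Mean component reliability = 0.8000.
Difference = 0.8462 − 0.8000 = 0.046.

0.046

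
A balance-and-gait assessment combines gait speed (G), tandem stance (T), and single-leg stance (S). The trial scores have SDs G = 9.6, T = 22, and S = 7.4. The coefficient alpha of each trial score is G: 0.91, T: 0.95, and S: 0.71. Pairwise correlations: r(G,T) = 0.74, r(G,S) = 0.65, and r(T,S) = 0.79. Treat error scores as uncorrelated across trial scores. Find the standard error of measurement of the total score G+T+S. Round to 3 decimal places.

Var(total) = 630.92 + 662.152 = 1293.07.
True-score variance = 582.545 + 662.152 = 1244.7, so reliability = 0.9626.
Error variance = 1293.07 − 1244.7 = 48.3748; SEM = √48.3748 = 6.955.

6.955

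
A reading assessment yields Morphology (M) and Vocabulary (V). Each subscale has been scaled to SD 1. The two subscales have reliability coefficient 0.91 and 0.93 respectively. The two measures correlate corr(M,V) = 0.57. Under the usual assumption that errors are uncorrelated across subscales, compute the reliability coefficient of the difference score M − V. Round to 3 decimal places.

Var(M−V) = 1 + 1 − 2·0.57 = 2 − 1.14 = 0.86.
With uncorrelated errors the cross-covariances are all true-score covariance, so they carry over unchanged; only the diagonal terms shrink to ρᵢσᵢ².
True-score variance = [0.91 + 0.93] − 1.14 = 1.84 − 1.14 = 0.7.
Reliability = 0.7 / 0.86 = 0.814.

0.814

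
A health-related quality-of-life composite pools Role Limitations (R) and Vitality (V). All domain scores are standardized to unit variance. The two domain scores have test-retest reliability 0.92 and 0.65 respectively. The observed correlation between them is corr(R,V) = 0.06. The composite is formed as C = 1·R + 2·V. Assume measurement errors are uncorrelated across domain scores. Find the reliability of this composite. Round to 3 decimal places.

Var(C) = 1 + 2² + 2·[2·0.06] = 5 + 0.24 = 5.24.
Under uncorrelated errors the observed covariances equal the true-score covariances, so only the own-variance terms attenuate.
True-score variance = [0.92 + 2²·0.65] + 0.24 = 3.52 + 0.24 = 3.76.
Reliability = 3.76 / 5.24 = 0.718.

0.718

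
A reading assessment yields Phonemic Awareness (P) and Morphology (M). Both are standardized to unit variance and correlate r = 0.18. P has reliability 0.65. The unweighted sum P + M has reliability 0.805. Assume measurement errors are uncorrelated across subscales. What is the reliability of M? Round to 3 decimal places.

0.890

Var(P+M) = 2 + 2·0.18 = 2.360.
True-score variance = ρ_P + ρ_M + 2·0.18, so 0.805 = (0.65 + ρ_M + 0.36) / 2.360.
ρ_M = 0.805·2.360 − 0.65 − 0.36 = 0.890.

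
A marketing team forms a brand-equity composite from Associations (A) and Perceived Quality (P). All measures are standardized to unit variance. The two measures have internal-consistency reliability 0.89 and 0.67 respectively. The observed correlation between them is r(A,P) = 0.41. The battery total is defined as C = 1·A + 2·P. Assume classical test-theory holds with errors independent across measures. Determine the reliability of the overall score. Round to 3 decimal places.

0.785

Var(C) = 1 + 2² + 2·[2·0.41] = 5 + 1.64 = 6.64.
Under uncorrelated errors the observed covariances equal the true-score covariances, so only the own-variance terms attenuate.
True-score variance = [0.89 + 2²·0.67] + 1.64 = 3.57 + 1.64 = 5.21.
Reliability = 5.21 / 6.64 = 0.785.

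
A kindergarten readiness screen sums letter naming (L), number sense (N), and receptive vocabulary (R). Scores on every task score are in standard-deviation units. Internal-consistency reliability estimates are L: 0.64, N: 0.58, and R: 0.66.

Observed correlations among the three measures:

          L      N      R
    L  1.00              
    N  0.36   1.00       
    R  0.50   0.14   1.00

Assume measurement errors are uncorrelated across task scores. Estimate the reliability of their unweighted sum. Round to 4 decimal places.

Var(L+N+R) = 3 + 2·[0.36 + 0.50 + 0.14] = 3 + 2 = 5.
With uncorrelated errors the cross-covariances are all true-score covariance, so they carry over unchanged; only the diagonal terms shrink to ρᵢσᵢ².
True-score variance = [0.64 + 0.58 + 0.66] + 2 = 1.88 + 2 = 3.88.
Reliability = 3.88 / 5 = 0.7760.

0.7760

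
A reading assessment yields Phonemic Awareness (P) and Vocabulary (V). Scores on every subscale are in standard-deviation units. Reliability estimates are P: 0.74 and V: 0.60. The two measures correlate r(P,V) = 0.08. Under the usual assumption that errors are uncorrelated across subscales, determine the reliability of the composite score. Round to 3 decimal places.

0.694

Var(P+V) = 2 + 2·[0.08] = 2 + 0.16 = 2.16.
With uncorrelated errors the cross-covariances are all true-score covariance, so they carry over unchanged; only the diagonal terms shrink to ρᵢσᵢ².
True-score variance = [0.74 + 0.60] + 0.16 = 1.34 + 0.16 = 1.5.
Reliability = 1.5 / 2.16 = 0.694.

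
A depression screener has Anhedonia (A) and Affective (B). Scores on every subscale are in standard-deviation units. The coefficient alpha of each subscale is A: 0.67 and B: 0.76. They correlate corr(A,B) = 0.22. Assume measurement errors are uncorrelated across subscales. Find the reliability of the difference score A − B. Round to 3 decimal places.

Var(A−B) = 1 + 1 − 2·0.22 = 2 − 0.44 = 1.56.
With uncorrelated errors the cross-covariances are all true-score covariance, so they carry over unchanged; only the diagonal terms shrink to ρᵢσᵢ².
True-score variance = [0.67 + 0.76] − 0.44 = 1.43 − 0.44 = 0.99.
Reliability = 0.99 / 1.56 = 0.635.

0.635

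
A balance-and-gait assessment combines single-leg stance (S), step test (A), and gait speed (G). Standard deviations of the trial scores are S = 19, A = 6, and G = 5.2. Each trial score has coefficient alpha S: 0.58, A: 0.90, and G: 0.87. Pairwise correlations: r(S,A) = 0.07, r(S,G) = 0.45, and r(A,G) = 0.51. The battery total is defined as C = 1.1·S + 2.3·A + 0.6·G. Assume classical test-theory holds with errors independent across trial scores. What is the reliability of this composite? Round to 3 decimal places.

Var(C) = 1.1²·19² + 2.3²·6² + 0.6²·5.2² + 2·[2.53·19·6·0.07 + 0.66·19·5.2·0.45 + 1.38·6·5.2·0.51] = 636.984 + 142.983 = 779.968.
Under uncorrelated errors the observed covariances equal the true-score covariances, so only the own-variance terms attenuate.
True-score variance = [1.1²·19²·0.58 + 2.3²·6²·0.90 + 0.6²·5.2²·0.87] + 142.983 = 433.215 + 142.983 = 576.198.
Reliability = 576.198 / 779.968 = 0.739.

0.739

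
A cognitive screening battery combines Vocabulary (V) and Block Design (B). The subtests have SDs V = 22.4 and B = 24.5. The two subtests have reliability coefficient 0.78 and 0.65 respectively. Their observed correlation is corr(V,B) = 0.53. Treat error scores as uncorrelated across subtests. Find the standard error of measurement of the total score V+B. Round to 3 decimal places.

Var(total) = 1102.01 + 581.728 = 1683.74.
True-score variance = 781.535 + 581.728 = 1363.26, so reliability = 0.8097.
Error variance = 1683.74 − 1363.26 = 320.475; SEM = √320.475 = 17.902.

17.902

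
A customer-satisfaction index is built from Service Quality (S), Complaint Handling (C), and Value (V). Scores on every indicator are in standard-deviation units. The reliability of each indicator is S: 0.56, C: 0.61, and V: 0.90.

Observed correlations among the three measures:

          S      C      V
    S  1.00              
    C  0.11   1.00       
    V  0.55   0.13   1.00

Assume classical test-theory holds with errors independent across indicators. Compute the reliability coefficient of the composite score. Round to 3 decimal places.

0.797

Var(S+C+V) = 3 + 2·[0.11 + 0.55 + 0.13] = 3 + 1.58 = 4.58.
Under uncorrelated errors the observed covariances equal the true-score covariances, so only the own-variance terms attenuate.
True-score variance = [0.56 + 0.61 + 0.90] + 1.58 = 2.07 + 1.58 = 3.65.
Reliability = 3.65 / 4.58 = 0.797.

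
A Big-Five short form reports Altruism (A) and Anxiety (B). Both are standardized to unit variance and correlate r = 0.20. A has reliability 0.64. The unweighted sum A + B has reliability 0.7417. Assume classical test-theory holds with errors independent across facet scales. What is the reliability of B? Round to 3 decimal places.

0.740

Var(A+B) = 2 + 2·0.20 = 2.400.
True-score variance = ρ_A + ρ_B + 2·0.20, so 0.7417 = (0.64 + ρ_B + 0.40) / 2.400.
ρ_B = 0.7417·2.400 − 0.64 − 0.40 = 0.740.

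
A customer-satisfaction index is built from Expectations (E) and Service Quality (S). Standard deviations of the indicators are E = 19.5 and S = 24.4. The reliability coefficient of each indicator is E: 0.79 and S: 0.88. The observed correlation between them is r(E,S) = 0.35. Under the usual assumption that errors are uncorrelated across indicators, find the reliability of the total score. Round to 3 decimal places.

0.884

Var(E+S) = 19.5² + 24.4² + 2·[19.5·24.4·0.35] = 975.61 + 333.06 = 1308.67.
With uncorrelated errors the cross-covariances are all true-score covariance, so they carry over unchanged; only the diagonal terms shrink to ρᵢσᵢ².
True-score variance = [19.5²·0.79 + 24.4²·0.88] + 333.06 = 824.314 + 333.06 = 1157.37.
Reliability = 1157.37 / 1308.67 = 0.884.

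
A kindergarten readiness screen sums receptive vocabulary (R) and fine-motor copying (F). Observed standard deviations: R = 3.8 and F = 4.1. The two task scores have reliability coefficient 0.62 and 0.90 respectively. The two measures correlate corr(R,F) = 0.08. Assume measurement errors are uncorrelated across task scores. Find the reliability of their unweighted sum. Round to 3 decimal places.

0.788

Var(R+F) = 3.8² + 4.1² + 2·[3.8·4.1·0.08] = 31.25 + 2.4928 = 33.7428.
With uncorrelated errors the cross-covariances are all true-score covariance, so they carry over unchanged; only the diagonal terms shrink to ρᵢσᵢ².
True-score variance = [3.8²·0.62 + 4.1²·0.90] + 2.4928 = 24.0818 + 2.4928 = 26.5746.
Reliability = 26.5746 / 33.7428 = 0.788.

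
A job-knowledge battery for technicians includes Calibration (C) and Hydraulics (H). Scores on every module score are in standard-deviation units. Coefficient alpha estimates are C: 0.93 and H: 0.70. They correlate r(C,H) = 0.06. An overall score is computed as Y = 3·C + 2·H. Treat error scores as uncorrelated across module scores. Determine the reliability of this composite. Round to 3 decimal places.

Var(Y) = 3² + 2² + 2·[6·0.06] = 13 + 0.72 = 13.72.
With uncorrelated errors the cross-covariances are all true-score covariance, so they carry over unchanged; only the diagonal terms shrink to ρᵢσᵢ².
True-score variance = [3²·0.93 + 2²·0.70] + 0.72 = 11.17 + 0.72 = 11.89.
Reliability = 11.89 / 13.72 = 0.867.

0.867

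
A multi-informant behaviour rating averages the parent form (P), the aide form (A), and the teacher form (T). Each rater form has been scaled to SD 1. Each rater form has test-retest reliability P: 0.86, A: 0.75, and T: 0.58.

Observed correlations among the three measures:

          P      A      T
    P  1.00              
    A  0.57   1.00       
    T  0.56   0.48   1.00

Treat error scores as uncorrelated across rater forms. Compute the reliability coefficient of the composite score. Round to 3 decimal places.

0.870

Var(P+A+T) = 3 + 2·[0.57 + 0.56 + 0.48] = 3 + 3.22 = 6.22.
With uncorrelated errors the cross-covariances are all true-score covariance, so they carry over unchanged; only the diagonal terms shrink to ρᵢσᵢ².
True-score variance = [0.86 + 0.75 + 0.58] + 3.22 = 2.19 + 3.22 = 5.41.
Reliability = 5.41 / 6.22 = 0.870.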